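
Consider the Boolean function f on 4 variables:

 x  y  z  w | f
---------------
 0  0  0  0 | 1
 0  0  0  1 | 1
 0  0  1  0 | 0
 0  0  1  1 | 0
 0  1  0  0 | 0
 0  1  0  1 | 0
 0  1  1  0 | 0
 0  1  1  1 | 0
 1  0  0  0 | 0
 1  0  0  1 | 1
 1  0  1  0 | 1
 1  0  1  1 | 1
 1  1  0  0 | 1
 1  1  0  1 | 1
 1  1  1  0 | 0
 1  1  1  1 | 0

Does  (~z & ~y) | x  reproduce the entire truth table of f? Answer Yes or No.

No

Test each input against both f and the formula:
  x=0, y=0, z=0, w=0: formula gives 1, f = 1 ✓
  x=0, y=0, z=0, w=1: formula gives 1, f = 1 ✓
  x=0, y=0, z=1, w=0: formula gives 0, f = 0 ✓
  x=0, y=0, z=1, w=1: formula gives 0, f = 0 ✓
  …
  x=1, y=0, z=0, w=0: formula gives 1, but f = 0 ✗
A single disagreement suffices: at (1,0,0,0) they differ, so the formula does not compute f.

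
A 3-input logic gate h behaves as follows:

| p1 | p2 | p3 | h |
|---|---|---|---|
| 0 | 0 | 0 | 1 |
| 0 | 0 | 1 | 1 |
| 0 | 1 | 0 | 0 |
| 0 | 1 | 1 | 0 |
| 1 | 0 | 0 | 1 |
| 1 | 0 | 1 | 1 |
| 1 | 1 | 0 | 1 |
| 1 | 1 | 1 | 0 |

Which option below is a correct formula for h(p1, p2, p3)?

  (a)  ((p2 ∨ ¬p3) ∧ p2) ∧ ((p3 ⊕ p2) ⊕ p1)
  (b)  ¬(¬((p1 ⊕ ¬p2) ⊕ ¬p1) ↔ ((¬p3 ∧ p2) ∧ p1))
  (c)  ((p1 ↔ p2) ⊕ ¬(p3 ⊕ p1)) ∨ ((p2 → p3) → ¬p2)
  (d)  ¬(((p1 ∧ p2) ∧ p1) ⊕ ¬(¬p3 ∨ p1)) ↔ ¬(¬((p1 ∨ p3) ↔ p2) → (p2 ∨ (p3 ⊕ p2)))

(a) fails at (0,0,0): the formula yields 0, h is 1.
(c) fails at (0,1,0): the formula yields 1, h is 0.
(d) fails at (0,0,0): the formula yields 0, h is 1.
Only (b) survives; checking it on all 8 rows confirms it matches h.

b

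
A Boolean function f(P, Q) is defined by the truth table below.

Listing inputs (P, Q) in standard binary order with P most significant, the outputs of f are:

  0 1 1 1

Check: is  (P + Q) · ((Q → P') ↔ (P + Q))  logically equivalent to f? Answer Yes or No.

Evaluate (P + Q) · ((Q → P') ↔ (P + Q)) on each row and compare to f:
  P=0, Q=0: formula gives 0, f = 0 ✓
  P=0, Q=1: formula gives 1, f = 1 ✓
  P=1, Q=0: formula gives 1, f = 1 ✓
  P=1, Q=1: formula gives 0, but f = 1 ✗
Row (1,1) is a counterexample, so the formula is not equivalent to f.

No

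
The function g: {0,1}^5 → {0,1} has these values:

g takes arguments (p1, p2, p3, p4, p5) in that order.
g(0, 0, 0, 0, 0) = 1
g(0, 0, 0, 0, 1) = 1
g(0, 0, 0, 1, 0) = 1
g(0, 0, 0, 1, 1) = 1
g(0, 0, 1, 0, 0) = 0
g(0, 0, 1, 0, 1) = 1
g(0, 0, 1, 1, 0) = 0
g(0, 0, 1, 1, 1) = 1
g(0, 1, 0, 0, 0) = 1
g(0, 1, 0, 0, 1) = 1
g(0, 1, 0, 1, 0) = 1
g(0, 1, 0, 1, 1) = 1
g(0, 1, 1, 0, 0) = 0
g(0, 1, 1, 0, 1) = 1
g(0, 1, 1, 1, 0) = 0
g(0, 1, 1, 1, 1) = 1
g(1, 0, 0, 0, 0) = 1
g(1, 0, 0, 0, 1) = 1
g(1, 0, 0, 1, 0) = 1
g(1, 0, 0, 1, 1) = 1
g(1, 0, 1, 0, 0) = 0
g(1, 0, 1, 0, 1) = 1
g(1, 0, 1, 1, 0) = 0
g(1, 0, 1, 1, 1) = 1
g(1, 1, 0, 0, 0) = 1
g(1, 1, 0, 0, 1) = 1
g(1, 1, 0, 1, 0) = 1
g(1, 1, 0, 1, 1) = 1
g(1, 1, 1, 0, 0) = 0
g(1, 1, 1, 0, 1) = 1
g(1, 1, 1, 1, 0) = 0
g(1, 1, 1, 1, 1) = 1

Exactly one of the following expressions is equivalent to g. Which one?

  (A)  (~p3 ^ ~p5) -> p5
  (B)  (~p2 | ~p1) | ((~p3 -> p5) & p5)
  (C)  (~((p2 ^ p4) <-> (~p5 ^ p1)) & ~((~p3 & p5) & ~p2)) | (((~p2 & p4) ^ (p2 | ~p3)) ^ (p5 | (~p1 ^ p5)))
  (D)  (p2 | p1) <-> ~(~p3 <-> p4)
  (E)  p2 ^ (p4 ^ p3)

(B): at (0,0,1,0,0) it gives 1, but g = 0 — eliminated.
(C): at (0,0,0,0,1) it gives 0, but g = 1 — eliminated.
(D): at (0,0,0,0,0) it gives 0, but g = 1 — eliminated.
(E): at (0,0,0,0,0) it gives 0, but g = 1 — eliminated.
(A) is the remaining candidate, and it agrees with g on all 32 inputs.

A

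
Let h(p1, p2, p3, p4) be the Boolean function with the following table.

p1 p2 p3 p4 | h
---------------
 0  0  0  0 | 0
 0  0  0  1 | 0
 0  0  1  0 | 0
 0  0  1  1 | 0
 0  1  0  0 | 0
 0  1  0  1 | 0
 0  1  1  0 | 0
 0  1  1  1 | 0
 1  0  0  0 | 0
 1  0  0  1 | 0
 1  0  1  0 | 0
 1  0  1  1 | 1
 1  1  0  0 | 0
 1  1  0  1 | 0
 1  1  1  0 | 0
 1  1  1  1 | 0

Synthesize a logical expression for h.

h(p1, p2, p3, p4) = ((p1 AND NOT p2) AND p3) AND p4

Only row (1,0,1,1) gives 1. That row's minterm p1·¬p2·p3·p4 is h directly.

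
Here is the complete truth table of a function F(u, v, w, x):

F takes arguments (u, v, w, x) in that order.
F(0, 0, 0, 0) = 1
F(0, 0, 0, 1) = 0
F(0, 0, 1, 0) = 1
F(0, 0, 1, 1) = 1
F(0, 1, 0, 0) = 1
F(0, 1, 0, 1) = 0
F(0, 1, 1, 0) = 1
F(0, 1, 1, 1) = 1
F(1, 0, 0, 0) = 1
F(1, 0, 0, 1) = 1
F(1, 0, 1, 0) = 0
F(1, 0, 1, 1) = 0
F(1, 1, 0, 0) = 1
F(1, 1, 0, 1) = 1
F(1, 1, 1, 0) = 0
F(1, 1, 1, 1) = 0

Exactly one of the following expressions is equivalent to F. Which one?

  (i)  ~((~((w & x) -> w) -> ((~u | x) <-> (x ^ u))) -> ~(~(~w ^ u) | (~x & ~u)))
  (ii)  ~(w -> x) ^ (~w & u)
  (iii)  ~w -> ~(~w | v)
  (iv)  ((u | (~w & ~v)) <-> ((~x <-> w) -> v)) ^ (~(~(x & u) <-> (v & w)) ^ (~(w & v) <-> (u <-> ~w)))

i

(ii) fails at (0,0,0,0): the formula yields 0, F is 1.
(iii) fails at (0,0,0,0): the formula yields 0, F is 1.
(iv) fails at (0,0,0,0): the formula yields 0, F is 1.
That leaves (i). Evaluating it on every row reproduces the table of F exactly.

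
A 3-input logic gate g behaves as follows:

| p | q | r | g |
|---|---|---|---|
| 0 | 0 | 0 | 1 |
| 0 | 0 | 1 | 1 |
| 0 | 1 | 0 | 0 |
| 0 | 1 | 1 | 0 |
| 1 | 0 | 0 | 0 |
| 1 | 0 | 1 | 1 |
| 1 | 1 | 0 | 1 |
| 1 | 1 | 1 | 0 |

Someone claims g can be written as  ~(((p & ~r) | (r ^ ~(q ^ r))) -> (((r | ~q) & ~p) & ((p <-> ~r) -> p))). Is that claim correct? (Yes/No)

No

Evaluate ~(((p & ~r) | (r ^ ~(q ^ r))) -> (((r | ~q) & ~p) & ((p <-> ~r) -> p))) on each row and compare to g:
  p=0, q=0, r=0: formula gives 0, but g = 1 ✗
Row (0,0,0) is a counterexample, so the formula is not equivalent to g.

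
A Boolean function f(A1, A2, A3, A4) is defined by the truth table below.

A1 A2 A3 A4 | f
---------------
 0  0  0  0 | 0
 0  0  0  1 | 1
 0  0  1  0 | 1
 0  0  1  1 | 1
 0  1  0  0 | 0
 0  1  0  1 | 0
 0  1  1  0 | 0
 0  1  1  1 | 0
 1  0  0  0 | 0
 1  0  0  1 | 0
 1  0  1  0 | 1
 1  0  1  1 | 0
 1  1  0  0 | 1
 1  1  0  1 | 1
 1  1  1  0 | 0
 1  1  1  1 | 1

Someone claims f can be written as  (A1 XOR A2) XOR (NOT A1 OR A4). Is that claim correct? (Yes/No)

No

Evaluate (A1 XOR A2) XOR (NOT A1 OR A4) on each row and compare to f:
  A1=0, A2=0, A3=0, A4=0: formula gives 1, but f = 0 ✗
A single disagreement suffices: at (0,0,0,0) they differ, so the formula does not compute f.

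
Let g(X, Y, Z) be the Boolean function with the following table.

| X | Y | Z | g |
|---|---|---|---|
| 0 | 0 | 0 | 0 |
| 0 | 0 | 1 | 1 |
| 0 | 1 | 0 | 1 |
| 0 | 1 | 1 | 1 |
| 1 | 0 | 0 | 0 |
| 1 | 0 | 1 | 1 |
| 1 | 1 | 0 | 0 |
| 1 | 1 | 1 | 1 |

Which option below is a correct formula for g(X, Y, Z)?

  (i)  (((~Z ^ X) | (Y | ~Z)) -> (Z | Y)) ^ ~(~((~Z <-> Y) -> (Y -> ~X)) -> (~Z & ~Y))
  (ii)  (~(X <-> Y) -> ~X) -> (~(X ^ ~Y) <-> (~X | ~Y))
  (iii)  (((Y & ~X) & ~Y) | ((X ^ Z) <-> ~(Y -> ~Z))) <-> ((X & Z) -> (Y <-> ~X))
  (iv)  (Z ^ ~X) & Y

(ii) disagrees with g on (0,0,1) (formula → 0, table → 1); rule it out.
(iii) disagrees with g on (0,0,0) (formula → 1, table → 0); rule it out.
(iv) disagrees with g on (0,0,1) (formula → 0, table → 1); rule it out.
That leaves (i). Evaluating it on every row reproduces the table of g exactly.

i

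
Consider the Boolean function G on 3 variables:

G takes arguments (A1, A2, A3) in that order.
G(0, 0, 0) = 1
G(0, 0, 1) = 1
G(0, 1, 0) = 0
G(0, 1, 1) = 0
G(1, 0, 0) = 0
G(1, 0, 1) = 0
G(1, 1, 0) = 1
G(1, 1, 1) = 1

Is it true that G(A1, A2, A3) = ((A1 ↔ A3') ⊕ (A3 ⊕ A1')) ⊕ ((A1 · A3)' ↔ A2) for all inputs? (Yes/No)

No

Evaluate ((A1 ↔ A3') ⊕ (A3 ⊕ A1')) ⊕ ((A1 · A3)' ↔ A2) on each row and compare to G:
  A1=0, A2=0, A3=0: formula gives 1, G = 1 ✓
  A1=0, A2=0, A3=1: formula gives 1, G = 1 ✓
  A1=0, A2=1, A3=0: formula gives 0, G = 0 ✓
  A1=0, A2=1, A3=1: formula gives 0, G = 0 ✓
  A1=1, A2=0, A3=0: formula gives 1, but G = 0 ✗
Since they disagree at (1,0,0), the expression is not a correct formula for G.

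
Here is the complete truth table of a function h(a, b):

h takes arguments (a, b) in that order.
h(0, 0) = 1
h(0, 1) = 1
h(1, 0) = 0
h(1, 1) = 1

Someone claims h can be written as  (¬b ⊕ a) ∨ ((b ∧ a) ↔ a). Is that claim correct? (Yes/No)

Yes

Test each input against both h and the formula:
  a=0, b=0: formula gives 1, h = 1 ✓
  a=0, b=1: formula gives 1, h = 1 ✓
  a=1, b=0: formula gives 0, h = 0 ✓
  a=1, b=1: formula gives 1, h = 1 ✓
No disagreement on any input; they are logically equivalent.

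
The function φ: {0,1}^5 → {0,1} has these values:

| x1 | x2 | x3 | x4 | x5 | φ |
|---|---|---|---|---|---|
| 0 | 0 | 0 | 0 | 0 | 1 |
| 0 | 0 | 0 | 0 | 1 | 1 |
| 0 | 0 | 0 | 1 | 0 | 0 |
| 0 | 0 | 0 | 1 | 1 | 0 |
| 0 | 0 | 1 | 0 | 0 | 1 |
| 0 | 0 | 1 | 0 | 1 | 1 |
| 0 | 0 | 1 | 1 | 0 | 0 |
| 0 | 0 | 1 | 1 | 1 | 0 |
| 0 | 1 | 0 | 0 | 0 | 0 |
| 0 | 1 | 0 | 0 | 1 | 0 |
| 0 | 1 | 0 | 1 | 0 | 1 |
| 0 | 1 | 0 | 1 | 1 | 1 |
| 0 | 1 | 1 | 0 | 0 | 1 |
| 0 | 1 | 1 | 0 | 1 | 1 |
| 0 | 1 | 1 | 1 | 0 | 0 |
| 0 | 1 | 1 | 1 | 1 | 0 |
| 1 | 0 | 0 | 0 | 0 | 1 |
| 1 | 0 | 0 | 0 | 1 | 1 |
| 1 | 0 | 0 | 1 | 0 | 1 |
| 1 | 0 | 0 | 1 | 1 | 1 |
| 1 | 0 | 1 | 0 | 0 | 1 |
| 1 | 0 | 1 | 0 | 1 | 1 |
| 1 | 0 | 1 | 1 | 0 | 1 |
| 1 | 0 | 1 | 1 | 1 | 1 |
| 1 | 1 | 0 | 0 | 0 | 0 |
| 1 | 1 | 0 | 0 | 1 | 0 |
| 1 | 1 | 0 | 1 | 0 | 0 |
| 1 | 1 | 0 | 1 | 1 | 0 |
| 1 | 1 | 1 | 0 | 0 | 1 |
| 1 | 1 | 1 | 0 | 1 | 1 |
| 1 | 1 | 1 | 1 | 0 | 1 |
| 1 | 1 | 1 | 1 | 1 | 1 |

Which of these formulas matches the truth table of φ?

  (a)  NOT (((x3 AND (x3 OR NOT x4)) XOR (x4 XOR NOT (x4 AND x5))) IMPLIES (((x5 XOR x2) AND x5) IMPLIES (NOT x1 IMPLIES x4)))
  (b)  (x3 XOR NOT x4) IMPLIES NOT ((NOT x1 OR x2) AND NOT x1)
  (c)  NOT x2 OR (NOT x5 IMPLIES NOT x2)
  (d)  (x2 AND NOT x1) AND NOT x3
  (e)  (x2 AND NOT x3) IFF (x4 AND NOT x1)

e

(a) disagrees with φ on (0,0,0,0,0) (formula → 0, table → 1); rule it out.
(b) disagrees with φ on (0,0,0,0,0) (formula → 0, table → 1); rule it out.
(c) disagrees with φ on (0,0,0,1,0) (formula → 1, table → 0); rule it out.
(d) disagrees with φ on (0,0,0,0,0) (formula → 0, table → 1); rule it out.
Only (e) survives; checking it on all 32 rows confirms it matches φ.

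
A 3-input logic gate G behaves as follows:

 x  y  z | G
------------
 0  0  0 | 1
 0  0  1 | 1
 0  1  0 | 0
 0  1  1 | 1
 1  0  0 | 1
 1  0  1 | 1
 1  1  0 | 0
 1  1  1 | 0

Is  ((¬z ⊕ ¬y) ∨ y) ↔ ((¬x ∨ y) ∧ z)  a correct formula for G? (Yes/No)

No

Evaluate ((¬z ⊕ ¬y) ∨ y) ↔ ((¬x ∨ y) ∧ z) on each row and compare to G:
  x=0, y=0, z=0: formula gives 1, G = 1 ✓
  x=0, y=0, z=1: formula gives 1, G = 1 ✓
  x=0, y=1, z=0: formula gives 0, G = 0 ✓
  x=0, y=1, z=1: formula gives 1, G = 1 ✓
  x=1, y=0, z=0: formula gives 1, G = 1 ✓
  x=1, y=0, z=1: formula gives 0, but G = 1 ✗
A single disagreement suffices: at (1,0,1) they differ, so the formula does not compute G.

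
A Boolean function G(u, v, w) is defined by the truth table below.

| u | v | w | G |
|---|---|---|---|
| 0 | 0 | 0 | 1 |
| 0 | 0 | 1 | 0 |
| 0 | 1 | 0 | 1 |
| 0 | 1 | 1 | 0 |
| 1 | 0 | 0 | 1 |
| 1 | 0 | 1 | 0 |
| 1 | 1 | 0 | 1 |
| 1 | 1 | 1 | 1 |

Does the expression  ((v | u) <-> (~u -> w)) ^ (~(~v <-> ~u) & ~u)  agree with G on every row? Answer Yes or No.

No

Check the formula against G row by row:
  u=0, v=0, w=0: formula gives 1, G = 1 ✓
  u=0, v=0, w=1: formula gives 0, G = 0 ✓
  u=0, v=1, w=0: formula gives 1, G = 1 ✓
  u=0, v=1, w=1: formula gives 0, G = 0 ✓
  u=1, v=0, w=0: formula gives 1, G = 1 ✓
  u=1, v=0, w=1: formula gives 1, but G = 0 ✗
Row (1,0,1) is a counterexample, so the formula is not equivalent to G.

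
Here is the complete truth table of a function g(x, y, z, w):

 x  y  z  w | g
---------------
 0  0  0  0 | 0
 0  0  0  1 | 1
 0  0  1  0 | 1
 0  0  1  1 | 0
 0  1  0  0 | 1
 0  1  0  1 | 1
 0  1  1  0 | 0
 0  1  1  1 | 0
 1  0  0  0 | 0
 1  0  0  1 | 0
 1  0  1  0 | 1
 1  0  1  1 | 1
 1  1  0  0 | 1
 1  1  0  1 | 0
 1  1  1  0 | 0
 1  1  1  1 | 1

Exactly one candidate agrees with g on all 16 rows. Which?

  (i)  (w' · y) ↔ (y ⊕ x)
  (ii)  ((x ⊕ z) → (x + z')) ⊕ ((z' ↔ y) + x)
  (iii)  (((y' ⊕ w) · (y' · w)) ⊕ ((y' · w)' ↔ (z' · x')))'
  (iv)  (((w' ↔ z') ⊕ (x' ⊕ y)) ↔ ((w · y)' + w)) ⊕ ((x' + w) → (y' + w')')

iv

(i): at (0,0,0,0) it gives 1, but g = 0 — eliminated.
(ii): at (0,0,0,0) it gives 1, but g = 0 — eliminated.
(iii): at (0,1,0,0) it gives 0, but g = 1 — eliminated.
Only (iv) survives; checking it on all 16 rows confirms it matches g.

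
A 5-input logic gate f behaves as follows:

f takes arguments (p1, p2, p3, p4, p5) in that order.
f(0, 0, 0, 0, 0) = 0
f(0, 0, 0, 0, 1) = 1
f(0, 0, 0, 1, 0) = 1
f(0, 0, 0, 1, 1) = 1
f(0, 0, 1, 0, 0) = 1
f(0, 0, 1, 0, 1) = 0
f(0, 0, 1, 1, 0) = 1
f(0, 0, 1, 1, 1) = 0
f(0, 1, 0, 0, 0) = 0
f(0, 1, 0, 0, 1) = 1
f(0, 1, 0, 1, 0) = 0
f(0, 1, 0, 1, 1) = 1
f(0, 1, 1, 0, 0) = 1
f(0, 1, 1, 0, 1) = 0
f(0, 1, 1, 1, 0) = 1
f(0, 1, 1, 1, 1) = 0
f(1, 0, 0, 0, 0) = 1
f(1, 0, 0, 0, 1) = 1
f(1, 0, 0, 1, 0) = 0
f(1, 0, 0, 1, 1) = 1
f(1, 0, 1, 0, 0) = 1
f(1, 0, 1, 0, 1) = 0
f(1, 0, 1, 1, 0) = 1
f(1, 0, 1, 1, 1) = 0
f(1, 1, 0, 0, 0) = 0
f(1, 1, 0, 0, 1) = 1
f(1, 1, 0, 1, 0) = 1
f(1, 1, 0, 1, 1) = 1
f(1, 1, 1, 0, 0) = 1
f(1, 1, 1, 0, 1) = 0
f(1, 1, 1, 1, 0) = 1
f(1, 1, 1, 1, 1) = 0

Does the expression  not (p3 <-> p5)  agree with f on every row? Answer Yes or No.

Check the formula against f row by row:
  p1=0, p2=0, p3=0, p4=0, p5=0: formula gives 0, f = 0 ✓
  p1=0, p2=0, p3=0, p4=0, p5=1: formula gives 1, f = 1 ✓
  p1=0, p2=0, p3=0, p4=1, p5=0: formula gives 0, but f = 1 ✗
A single disagreement suffices: at (0,0,0,1,0) they differ, so the formula does not compute f.

No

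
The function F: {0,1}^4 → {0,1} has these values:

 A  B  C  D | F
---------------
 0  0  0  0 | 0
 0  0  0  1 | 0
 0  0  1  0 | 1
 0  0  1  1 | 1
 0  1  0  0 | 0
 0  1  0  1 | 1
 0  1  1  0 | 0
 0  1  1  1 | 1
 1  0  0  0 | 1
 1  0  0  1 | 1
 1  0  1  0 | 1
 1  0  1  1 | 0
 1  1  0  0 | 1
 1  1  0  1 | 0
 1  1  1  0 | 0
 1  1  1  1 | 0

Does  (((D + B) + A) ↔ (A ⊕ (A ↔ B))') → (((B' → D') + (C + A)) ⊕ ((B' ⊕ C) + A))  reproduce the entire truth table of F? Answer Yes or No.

Check the formula against F row by row:
  A=0, B=0, C=0, D=0: formula gives 0, F = 0 ✓
  A=0, B=0, C=0, D=1: formula gives 1, but F = 0 ✗
Since they disagree at (0,0,0,1), the expression is not a correct formula for F.

No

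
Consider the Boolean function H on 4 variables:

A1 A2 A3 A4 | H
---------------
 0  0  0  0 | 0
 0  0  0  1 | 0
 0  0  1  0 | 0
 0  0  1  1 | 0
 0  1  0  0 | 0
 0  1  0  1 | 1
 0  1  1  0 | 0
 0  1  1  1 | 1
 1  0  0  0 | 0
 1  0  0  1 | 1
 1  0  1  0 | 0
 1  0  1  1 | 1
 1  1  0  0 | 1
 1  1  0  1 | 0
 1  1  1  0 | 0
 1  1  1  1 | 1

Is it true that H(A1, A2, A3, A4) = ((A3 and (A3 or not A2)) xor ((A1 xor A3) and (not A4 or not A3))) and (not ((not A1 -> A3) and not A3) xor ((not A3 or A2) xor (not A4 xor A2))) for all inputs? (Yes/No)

Test each input against both H and the formula:
  A1=0, A2=0, A3=0, A4=0: formula gives 0, H = 0 ✓
  A1=0, A2=0, A3=0, A4=1: formula gives 0, H = 0 ✓
  A1=0, A2=0, A3=1, A4=0: formula gives 0, H = 0 ✓
  A1=0, A2=0, A3=1, A4=1: formula gives 1, but H = 0 ✗
A single disagreement suffices: at (0,0,1,1) they differ, so the formula does not compute H.

No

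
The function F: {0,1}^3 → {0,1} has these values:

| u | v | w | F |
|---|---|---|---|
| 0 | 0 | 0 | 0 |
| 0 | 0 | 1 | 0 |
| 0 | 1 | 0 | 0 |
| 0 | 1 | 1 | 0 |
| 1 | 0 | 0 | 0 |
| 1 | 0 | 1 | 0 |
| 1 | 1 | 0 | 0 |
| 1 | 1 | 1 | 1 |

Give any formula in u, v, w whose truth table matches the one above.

The output is 1 only when every input is 1 — the AND of all inputs.

F(u, v, w) = (u ∧ v) ∧ w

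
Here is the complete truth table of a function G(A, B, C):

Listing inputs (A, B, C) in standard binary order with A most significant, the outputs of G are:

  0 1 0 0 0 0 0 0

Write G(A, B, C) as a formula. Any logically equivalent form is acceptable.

G(A, B, C) = (NOT A AND NOT B) AND C

Only row (0,0,1) gives 1. That row's minterm ¬A·¬B·C is G directly.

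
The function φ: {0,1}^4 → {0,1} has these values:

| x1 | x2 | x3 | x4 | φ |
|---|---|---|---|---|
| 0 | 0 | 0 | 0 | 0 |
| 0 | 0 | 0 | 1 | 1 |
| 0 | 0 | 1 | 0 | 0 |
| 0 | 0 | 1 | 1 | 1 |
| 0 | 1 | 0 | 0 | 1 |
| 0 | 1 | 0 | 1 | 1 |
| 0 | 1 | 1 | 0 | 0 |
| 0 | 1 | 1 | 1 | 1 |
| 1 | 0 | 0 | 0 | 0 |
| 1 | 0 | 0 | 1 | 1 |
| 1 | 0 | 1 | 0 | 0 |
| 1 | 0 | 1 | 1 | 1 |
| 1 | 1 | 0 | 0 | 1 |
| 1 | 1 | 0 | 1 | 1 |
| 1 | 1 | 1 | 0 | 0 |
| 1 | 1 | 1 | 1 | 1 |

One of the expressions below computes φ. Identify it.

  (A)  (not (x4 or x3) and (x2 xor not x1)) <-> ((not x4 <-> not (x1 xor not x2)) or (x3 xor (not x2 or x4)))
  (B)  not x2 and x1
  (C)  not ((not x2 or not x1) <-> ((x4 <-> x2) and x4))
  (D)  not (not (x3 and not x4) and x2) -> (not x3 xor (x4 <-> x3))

D

(A): at (0,0,0,0) it gives 1, but φ = 0 — eliminated.
(B): at (0,0,0,1) it gives 0, but φ = 1 — eliminated.
(C): at (0,0,0,0) it gives 1, but φ = 0 — eliminated.
(D) is the remaining candidate, and it agrees with φ on all 16 inputs.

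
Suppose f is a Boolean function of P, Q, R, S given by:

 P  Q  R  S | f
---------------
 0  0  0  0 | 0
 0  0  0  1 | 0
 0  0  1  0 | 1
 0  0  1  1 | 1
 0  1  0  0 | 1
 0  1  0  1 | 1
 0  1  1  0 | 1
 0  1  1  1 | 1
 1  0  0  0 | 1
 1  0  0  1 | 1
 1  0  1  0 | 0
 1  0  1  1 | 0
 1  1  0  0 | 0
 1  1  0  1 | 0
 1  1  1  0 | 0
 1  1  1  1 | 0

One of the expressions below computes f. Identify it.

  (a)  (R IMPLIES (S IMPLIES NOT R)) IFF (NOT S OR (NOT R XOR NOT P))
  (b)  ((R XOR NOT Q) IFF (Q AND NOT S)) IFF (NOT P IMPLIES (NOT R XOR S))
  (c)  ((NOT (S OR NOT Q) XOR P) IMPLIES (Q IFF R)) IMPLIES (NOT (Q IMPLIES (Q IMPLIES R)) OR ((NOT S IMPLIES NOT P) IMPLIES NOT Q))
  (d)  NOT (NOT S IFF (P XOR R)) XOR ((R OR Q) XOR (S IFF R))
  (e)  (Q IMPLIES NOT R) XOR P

d

(a) disagrees with f on (0,0,0,0) (formula → 1, table → 0); rule it out.
(b) disagrees with f on (0,0,0,1) (formula → 1, table → 0); rule it out.
(c) disagrees with f on (0,0,0,0) (formula → 1, table → 0); rule it out.
(e) disagrees with f on (0,0,0,0) (formula → 1, table → 0); rule it out.
That leaves (d). Evaluating it on every row reproduces the table of f exactly.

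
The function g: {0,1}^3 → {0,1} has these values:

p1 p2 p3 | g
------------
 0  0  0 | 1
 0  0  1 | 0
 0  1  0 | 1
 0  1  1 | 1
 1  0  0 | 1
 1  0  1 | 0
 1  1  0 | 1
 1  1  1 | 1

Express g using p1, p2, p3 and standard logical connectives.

g(p1, p2, p3) = ~(((~p1 & ~p2) & p3) | ((p1 & ~p2) & p3))

There are just 2 zero rows: (0,0,1), (1,0,1). Their minterms are ¬p1·¬p2·p3, p1·¬p2·p3; the OR of those covers precisely the 0-outputs, and negating it yields g.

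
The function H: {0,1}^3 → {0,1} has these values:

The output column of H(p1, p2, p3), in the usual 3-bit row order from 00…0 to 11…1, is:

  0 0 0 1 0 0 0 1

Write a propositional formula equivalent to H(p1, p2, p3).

Collect the rows where H=1 — (0,1,1), (1,1,1) — and write one minterm per row: ¬p1·p2·p3, p1·p2·p3. Their union (logical OR) reproduces the table exactly.

H(p1, p2, p3) = ((¬p1 ∧ p2) ∧ p3) ∨ ((p1 ∧ p2) ∧ p3)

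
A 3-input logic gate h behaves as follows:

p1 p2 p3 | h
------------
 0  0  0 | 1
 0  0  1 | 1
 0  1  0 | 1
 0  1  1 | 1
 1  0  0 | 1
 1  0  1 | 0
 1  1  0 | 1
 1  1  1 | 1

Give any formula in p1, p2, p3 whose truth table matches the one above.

h(p1, p2, p3) = ¬((p1 ∧ ¬p2) ∧ p3)

h is 0 on exactly one input, (1,0,1), whose minterm is p1·¬p2·p3. So h is the negation of that single conjunction.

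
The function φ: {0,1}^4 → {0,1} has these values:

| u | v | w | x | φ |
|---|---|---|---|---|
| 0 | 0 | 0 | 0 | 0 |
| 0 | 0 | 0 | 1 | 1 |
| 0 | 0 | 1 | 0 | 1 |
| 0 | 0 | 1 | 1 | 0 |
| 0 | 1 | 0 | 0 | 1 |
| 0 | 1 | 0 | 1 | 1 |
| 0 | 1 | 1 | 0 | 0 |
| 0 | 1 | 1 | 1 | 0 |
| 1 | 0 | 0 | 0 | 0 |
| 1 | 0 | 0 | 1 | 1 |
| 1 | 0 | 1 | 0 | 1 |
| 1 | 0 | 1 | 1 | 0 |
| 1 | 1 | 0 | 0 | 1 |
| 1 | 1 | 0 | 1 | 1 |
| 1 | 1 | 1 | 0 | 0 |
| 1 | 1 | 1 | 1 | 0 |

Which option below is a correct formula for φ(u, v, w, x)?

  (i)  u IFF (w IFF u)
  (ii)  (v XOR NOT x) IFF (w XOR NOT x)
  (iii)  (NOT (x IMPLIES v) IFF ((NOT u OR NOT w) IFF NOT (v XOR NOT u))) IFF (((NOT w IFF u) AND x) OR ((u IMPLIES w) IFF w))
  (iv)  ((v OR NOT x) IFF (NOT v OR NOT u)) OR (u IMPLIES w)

(i) disagrees with φ on (0,0,0,1) (formula → 0, table → 1); rule it out.
(ii) disagrees with φ on (0,0,0,0) (formula → 1, table → 0); rule it out.
(iv) disagrees with φ on (0,0,0,0) (formula → 1, table → 0); rule it out.
That leaves (iii). Evaluating it on every row reproduces the table of φ exactly.

iii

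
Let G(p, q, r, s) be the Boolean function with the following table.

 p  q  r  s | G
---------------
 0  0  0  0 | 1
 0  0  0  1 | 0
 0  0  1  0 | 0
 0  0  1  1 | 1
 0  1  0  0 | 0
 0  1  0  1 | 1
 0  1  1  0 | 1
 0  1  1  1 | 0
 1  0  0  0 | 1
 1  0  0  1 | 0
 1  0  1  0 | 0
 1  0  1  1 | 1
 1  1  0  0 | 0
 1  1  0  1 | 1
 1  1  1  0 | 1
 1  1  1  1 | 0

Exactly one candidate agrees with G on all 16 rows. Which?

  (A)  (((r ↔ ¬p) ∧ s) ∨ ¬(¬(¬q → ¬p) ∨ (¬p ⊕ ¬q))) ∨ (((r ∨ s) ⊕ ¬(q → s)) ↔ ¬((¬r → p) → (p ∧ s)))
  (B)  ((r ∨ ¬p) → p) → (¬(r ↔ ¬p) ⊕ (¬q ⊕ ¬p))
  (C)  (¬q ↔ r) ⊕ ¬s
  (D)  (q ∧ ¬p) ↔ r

(A) disagrees with G on (0,0,0,1) (formula → 1, table → 0); rule it out.
(B) disagrees with G on (0,0,0,1) (formula → 1, table → 0); rule it out.
(D) disagrees with G on (0,0,0,1) (formula → 1, table → 0); rule it out.
Only (C) survives; checking it on all 16 rows confirms it matches G.

C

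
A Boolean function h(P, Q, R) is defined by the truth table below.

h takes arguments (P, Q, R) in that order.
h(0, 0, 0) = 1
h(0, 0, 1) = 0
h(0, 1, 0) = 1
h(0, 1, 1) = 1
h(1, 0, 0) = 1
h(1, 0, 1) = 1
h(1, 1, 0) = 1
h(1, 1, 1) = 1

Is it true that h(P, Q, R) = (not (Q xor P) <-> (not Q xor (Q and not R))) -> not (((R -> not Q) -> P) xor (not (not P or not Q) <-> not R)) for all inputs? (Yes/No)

Yes

Test each input against both h and the formula:
  P=0, Q=0, R=0: formula gives 1, h = 1 ✓
  P=0, Q=0, R=1: formula gives 0, h = 0 ✓
  P=0, Q=1, R=0: formula gives 1, h = 1 ✓
  P=0, Q=1, R=1: formula gives 1, h = 1 ✓
  P=1, Q=0, R=0: formula gives 1, h = 1 ✓
  … (the remaining 3 rows also agree.)
All 8 rows match — the expression computes h exactly.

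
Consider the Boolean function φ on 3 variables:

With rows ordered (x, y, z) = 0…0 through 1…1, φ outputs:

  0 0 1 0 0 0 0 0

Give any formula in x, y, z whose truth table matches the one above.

Only row (0,1,0) gives 1. That row's minterm ¬x·y·¬z is φ directly.

φ(x, y, z) = (¬x ∧ y) ∧ ¬z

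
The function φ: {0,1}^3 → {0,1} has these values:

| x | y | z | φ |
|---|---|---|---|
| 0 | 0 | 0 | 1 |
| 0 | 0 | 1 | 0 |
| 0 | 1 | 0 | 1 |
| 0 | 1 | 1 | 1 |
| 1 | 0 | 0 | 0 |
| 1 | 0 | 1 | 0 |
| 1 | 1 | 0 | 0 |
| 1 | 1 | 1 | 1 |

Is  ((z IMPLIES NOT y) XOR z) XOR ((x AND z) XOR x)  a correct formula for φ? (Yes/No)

Yes

Evaluate ((z IMPLIES NOT y) XOR z) XOR ((x AND z) XOR x) on each row and compare to φ:
  x=0, y=0, z=0: formula gives 1, φ = 1 ✓
  x=0, y=0, z=1: formula gives 0, φ = 0 ✓
  x=0, y=1, z=0: formula gives 1, φ = 1 ✓
  x=0, y=1, z=1: formula gives 1, φ = 1 ✓
  x=1, y=0, z=0: formula gives 0, φ = 0 ✓
  … (the remaining 3 rows also agree.)
Every row agrees, so the formula is equivalent.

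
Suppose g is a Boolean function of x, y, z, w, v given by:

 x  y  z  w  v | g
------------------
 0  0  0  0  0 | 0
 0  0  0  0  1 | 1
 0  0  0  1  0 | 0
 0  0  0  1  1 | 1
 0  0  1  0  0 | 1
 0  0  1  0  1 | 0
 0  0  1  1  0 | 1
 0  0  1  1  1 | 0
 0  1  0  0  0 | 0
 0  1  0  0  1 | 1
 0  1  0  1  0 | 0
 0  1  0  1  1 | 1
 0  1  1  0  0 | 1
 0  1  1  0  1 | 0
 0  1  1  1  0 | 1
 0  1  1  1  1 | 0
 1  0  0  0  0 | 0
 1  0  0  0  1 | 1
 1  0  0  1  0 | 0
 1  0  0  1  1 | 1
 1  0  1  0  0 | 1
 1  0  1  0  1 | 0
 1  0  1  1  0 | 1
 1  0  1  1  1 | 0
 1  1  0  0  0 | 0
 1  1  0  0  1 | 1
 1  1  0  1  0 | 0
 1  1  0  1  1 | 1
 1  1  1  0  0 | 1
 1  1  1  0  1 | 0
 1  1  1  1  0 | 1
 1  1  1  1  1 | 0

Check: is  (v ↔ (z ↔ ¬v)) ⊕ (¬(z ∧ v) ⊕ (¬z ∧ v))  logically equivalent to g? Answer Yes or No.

Test each input against both g and the formula:
  x=0, y=0, z=0, w=0, v=0: formula gives 0, g = 0 ✓
  x=0, y=0, z=0, w=0, v=1: formula gives 1, g = 1 ✓
  x=0, y=0, z=0, w=1, v=0: formula gives 0, g = 0 ✓
  x=0, y=0, z=0, w=1, v=1: formula gives 1, g = 1 ✓
  …and likewise for the remaining 28 rows.
No disagreement on any input; they are logically equivalent.

Yes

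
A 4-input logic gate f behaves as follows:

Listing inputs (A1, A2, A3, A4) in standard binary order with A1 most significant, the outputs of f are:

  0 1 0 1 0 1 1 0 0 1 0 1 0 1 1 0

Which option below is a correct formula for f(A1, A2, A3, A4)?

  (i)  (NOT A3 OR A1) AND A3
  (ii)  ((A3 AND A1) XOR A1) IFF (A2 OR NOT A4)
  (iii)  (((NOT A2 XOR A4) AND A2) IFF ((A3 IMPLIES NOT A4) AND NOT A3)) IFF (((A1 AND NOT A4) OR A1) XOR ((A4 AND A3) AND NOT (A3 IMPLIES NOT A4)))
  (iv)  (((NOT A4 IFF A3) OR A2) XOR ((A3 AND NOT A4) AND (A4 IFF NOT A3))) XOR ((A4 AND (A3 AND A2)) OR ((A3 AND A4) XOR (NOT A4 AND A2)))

(i): at (0,0,0,1) it gives 0, but f = 1 — eliminated.
(ii): at (0,1,0,1) it gives 0, but f = 1 — eliminated.
(iii): at (0,0,0,0) it gives 1, but f = 0 — eliminated.
That leaves (iv). Evaluating it on every row reproduces the table of f exactly.

iv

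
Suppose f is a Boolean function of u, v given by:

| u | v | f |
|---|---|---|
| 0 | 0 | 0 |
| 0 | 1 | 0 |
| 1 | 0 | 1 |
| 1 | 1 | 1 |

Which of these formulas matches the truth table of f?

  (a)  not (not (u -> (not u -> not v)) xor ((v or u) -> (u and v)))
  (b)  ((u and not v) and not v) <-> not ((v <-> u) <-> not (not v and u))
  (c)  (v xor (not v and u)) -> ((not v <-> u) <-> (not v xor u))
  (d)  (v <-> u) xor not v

(a) disagrees with f on (0,1) (formula → 1, table → 0); rule it out.
(b) disagrees with f on (0,0) (formula → 1, table → 0); rule it out.
(c) disagrees with f on (0,0) (formula → 1, table → 0); rule it out.
Only (d) survives; checking it on all 4 rows confirms it matches f.

d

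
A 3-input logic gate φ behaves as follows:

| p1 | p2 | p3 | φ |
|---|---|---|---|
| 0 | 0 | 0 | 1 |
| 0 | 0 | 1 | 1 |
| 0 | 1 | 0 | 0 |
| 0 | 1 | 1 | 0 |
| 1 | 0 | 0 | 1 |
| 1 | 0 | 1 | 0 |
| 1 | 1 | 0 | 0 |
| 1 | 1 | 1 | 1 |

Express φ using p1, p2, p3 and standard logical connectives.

φ(p1, p2, p3) = ((((¬p1 ∧ ¬p2) ∧ ¬p3) ∨ ((¬p1 ∧ ¬p2) ∧ p3)) ∨ ((p1 ∧ ¬p2) ∧ ¬p3)) ∨ ((p1 ∧ p2) ∧ p3)

Collect the rows where φ=1 — (0,0,0), (0,0,1), (1,0,0), (1,1,1) — and write one minterm per row: ¬p1·¬p2·¬p3, ¬p1·¬p2·p3, p1·¬p2·¬p3, p1·p2·p3. Their union (logical OR) reproduces the table exactly.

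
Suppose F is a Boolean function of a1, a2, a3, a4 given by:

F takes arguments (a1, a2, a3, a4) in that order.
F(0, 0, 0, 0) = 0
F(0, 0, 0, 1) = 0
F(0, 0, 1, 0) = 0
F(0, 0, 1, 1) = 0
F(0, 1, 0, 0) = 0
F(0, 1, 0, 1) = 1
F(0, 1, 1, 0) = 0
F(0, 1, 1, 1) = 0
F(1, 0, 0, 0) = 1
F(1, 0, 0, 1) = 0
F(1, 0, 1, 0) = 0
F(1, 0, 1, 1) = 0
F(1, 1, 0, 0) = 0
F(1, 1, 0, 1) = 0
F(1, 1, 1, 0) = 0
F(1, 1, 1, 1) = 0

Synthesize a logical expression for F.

F(a1, a2, a3, a4) = (((NOT a1 AND a2) AND NOT a3) AND a4) OR (((a1 AND NOT a2) AND NOT a3) AND NOT a4)

The 1-rows are (0,1,0,1), (1,0,0,0). Each contributes one minterm — ¬a1·a2·¬a3·a4; a1·¬a2·¬a3·¬a4 — and their disjunction is a sum-of-products form of F.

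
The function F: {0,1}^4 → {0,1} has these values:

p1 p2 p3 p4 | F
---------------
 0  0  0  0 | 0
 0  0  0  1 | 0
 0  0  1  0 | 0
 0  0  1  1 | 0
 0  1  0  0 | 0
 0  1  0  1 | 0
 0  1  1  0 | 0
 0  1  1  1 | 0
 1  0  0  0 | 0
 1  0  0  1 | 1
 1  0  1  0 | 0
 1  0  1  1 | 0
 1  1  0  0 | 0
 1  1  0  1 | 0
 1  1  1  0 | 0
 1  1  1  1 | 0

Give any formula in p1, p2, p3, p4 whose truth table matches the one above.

F(p1, p2, p3, p4) = ((p1 ∧ ¬p2) ∧ ¬p3) ∧ p4

F is 1 on exactly one input, (1,0,0,1), whose minterm is p1·¬p2·¬p3·p4. So F is just that conjunction.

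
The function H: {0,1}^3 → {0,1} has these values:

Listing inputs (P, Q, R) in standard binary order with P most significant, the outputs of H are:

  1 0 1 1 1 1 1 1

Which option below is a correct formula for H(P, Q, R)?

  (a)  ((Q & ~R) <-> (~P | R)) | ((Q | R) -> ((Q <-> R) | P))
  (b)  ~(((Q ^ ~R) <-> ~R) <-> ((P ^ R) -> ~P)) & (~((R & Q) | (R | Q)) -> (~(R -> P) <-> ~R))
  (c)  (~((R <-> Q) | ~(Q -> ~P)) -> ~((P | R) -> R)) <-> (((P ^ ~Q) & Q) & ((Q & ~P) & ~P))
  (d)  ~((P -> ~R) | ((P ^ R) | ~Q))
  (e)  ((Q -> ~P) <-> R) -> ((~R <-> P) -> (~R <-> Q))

a

(b): at (0,0,0) it gives 0, but H = 1 — eliminated.
(c): at (0,0,0) it gives 0, but H = 1 — eliminated.
(d): at (0,0,0) it gives 0, but H = 1 — eliminated.
(e): at (0,0,1) it gives 1, but H = 0 — eliminated.
That leaves (a). Evaluating it on every row reproduces the table of H exactly.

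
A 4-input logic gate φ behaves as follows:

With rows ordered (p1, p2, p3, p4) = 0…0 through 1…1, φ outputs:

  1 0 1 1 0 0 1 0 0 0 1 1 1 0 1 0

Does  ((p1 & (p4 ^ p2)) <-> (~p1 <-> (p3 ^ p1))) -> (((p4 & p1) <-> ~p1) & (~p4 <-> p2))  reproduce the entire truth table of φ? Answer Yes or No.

No

Check the formula against φ row by row:
  p1=0, p2=0, p3=0, p4=0: formula gives 0, but φ = 1 ✗
Since they disagree at (0,0,0,0), the expression is not a correct formula for φ.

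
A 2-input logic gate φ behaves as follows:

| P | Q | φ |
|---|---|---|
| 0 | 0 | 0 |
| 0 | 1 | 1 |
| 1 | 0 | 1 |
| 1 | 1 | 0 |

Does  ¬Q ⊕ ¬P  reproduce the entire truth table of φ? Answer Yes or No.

Yes

Test each input against both φ and the formula:
  P=0, Q=0: formula gives 0, φ = 0 ✓
  P=0, Q=1: formula gives 1, φ = 1 ✓
  P=1, Q=0: formula gives 1, φ = 1 ✓
  P=1, Q=1: formula gives 0, φ = 0 ✓
All 4 rows match — the expression computes φ exactly.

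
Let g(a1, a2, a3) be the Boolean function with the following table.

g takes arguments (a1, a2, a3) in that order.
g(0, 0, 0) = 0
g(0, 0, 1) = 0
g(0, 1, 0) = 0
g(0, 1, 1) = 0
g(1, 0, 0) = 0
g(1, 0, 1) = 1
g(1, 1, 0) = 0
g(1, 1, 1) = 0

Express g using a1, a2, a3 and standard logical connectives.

g is 1 on exactly one input, (1,0,1), whose minterm is a1·¬a2·a3. So g is just that conjunction.

g(a1, a2, a3) = (a1 and not a2) and a3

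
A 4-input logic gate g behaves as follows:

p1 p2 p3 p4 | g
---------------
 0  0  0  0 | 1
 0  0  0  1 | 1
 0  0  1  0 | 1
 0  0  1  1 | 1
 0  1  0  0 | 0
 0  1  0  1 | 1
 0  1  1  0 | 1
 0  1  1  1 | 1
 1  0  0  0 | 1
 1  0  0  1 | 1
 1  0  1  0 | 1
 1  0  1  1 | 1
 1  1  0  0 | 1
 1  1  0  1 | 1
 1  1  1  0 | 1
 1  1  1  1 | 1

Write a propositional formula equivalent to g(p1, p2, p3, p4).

g is 0 on exactly one input, (0,1,0,0), whose minterm is ¬p1·p2·¬p3·¬p4. So g is the negation of that single conjunction.

g(p1, p2, p3, p4) = ~(((~p1 & p2) & ~p3) & ~p4)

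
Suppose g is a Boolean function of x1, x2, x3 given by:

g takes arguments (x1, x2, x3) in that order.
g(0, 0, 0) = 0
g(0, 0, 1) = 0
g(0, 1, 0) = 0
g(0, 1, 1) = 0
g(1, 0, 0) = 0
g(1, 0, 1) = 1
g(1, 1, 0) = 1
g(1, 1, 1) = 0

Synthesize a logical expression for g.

g=1 on 2 inputs: (1,0,1), (1,1,0). Reading each as a conjunction of literals (x1·¬x2·x3, x1·x2·¬x3) and taking the OR gives the canonical DNF.

g(x1, x2, x3) = ((x1 and not x2) and x3) or ((x1 and x2) and not x3)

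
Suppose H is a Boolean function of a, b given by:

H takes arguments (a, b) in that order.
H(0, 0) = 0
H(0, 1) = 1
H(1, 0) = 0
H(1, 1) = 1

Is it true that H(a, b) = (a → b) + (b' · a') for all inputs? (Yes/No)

No

Test each input against both H and the formula:
  a=0, b=0: formula gives 1, but H = 0 ✗
A single disagreement suffices: at (0,0) they differ, so the formula does not compute H.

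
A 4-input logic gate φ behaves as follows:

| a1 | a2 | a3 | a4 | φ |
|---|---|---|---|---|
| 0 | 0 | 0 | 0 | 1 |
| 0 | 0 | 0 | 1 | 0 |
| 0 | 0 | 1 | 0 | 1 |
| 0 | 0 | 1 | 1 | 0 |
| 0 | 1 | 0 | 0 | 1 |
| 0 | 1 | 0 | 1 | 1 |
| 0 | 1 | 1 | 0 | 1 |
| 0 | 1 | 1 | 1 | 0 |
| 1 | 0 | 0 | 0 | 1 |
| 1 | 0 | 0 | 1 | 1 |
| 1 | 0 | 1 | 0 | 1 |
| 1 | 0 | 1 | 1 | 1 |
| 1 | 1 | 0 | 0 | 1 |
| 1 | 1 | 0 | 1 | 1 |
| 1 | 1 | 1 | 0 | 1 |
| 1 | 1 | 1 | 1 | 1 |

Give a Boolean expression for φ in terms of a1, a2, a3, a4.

φ(a1, a2, a3, a4) = ¬(((((¬a1 ∧ ¬a2) ∧ ¬a3) ∧ a4) ∨ (((¬a1 ∧ ¬a2) ∧ a3) ∧ a4)) ∨ (((¬a1 ∧ a2) ∧ a3) ∧ a4))

The 0-rows are (0,0,0,1), (0,0,1,1), (0,1,1,1). Take each as a conjunction (¬a1·¬a2·¬a3·a4, ¬a1·¬a2·a3·a4, ¬a1·a2·a3·a4), form their disjunction, and complement — that gives a formula that is 1 everywhere φ is.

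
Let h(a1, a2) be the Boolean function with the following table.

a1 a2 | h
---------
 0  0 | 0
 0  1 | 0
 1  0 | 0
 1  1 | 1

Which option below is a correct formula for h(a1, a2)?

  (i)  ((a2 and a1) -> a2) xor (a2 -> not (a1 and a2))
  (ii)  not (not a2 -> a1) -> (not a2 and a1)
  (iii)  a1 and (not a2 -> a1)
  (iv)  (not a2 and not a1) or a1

(ii) disagrees with h on (0,1) (formula → 1, table → 0); rule it out.
(iii) disagrees with h on (1,0) (formula → 1, table → 0); rule it out.
(iv) disagrees with h on (0,0) (formula → 1, table → 0); rule it out.
(i) is the remaining candidate, and it agrees with h on all 4 inputs.

i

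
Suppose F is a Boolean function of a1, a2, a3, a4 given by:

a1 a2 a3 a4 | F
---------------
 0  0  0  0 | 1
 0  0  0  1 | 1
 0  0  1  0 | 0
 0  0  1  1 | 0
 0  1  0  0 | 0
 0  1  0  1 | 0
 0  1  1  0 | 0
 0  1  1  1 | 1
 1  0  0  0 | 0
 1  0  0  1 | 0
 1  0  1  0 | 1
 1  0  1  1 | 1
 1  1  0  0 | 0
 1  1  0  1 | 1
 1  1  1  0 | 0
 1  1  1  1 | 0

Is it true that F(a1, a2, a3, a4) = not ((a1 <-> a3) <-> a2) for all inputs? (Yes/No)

Evaluate not ((a1 <-> a3) <-> a2) on each row and compare to F:
  a1=0, a2=0, a3=0, a4=0: formula gives 1, F = 1 ✓
  a1=0, a2=0, a3=0, a4=1: formula gives 1, F = 1 ✓
  a1=0, a2=0, a3=1, a4=0: formula gives 0, F = 0 ✓
  a1=0, a2=0, a3=1, a4=1: formula gives 0, F = 0 ✓
  …
  a1=0, a2=1, a3=1, a4=0: formula gives 1, but F = 0 ✗
Row (0,1,1,0) is a counterexample, so the formula is not equivalent to F.

No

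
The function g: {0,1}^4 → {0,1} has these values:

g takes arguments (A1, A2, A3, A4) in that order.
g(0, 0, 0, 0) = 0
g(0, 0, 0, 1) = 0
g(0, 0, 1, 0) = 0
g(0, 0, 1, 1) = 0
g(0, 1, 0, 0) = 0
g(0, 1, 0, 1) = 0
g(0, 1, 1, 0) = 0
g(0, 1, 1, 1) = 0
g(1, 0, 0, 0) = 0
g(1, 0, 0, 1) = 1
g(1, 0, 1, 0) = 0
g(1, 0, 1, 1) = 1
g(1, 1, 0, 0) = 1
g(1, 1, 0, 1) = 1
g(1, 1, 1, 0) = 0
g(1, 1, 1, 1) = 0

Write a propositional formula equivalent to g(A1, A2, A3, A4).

g(A1, A2, A3, A4) = (((((A1 and not A2) and not A3) and A4) or (((A1 and not A2) and A3) and A4)) or (((A1 and A2) and not A3) and not A4)) or (((A1 and A2) and not A3) and A4)

The 1-rows are (1,0,0,1), (1,0,1,1), (1,1,0,0), (1,1,0,1). Each contributes one minterm — A1·¬A2·¬A3·A4; A1·¬A2·A3·A4; A1·A2·¬A3·¬A4; A1·A2·¬A3·A4 — and their disjunction is a sum-of-products form of g.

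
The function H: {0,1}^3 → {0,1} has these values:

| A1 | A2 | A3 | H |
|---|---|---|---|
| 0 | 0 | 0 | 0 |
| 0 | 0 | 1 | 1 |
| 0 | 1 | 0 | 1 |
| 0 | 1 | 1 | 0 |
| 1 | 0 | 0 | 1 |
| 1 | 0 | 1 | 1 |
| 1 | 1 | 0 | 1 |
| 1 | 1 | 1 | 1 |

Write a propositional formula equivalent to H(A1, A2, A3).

The 0-rows are (0,0,0), (0,1,1). Take each as a conjunction (¬A1·¬A2·¬A3, ¬A1·A2·A3), form their disjunction, and complement — that gives a formula that is 1 everywhere H is.

H(A1, A2, A3) = ¬(((¬A1 ∧ ¬A2) ∧ ¬A3) ∨ ((¬A1 ∧ A2) ∧ A3))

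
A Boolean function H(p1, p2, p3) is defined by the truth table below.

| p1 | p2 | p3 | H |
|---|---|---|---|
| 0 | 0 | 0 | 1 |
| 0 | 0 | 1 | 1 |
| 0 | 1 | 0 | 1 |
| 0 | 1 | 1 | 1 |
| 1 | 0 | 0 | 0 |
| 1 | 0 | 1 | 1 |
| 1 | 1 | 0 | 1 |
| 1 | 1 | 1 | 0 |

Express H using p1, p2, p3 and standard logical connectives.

H is 0 on only 2 rows — (1,0,0), (1,1,1). Writing each as a minterm (p1·¬p2·¬p3, p1·p2·p3) and OR-ing them characterizes exactly where H=0, so H is the negation of that disjunction.

H(p1, p2, p3) = NOT (((p1 AND NOT p2) AND NOT p3) OR ((p1 AND p2) AND p3))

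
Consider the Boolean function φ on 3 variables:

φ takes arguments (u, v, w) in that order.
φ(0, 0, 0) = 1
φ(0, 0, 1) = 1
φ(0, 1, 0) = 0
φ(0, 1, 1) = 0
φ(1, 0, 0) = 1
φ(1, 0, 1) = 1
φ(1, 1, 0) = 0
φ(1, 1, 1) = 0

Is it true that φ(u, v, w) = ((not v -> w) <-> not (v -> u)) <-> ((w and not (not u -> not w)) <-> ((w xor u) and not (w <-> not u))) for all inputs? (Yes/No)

Check the formula against φ row by row:
  u=0, v=0, w=0: formula gives 1, φ = 1 ✓
  u=0, v=0, w=1: formula gives 1, φ = 1 ✓
  u=0, v=1, w=0: formula gives 1, but φ = 0 ✗
Row (0,1,0) is a counterexample, so the formula is not equivalent to φ.

No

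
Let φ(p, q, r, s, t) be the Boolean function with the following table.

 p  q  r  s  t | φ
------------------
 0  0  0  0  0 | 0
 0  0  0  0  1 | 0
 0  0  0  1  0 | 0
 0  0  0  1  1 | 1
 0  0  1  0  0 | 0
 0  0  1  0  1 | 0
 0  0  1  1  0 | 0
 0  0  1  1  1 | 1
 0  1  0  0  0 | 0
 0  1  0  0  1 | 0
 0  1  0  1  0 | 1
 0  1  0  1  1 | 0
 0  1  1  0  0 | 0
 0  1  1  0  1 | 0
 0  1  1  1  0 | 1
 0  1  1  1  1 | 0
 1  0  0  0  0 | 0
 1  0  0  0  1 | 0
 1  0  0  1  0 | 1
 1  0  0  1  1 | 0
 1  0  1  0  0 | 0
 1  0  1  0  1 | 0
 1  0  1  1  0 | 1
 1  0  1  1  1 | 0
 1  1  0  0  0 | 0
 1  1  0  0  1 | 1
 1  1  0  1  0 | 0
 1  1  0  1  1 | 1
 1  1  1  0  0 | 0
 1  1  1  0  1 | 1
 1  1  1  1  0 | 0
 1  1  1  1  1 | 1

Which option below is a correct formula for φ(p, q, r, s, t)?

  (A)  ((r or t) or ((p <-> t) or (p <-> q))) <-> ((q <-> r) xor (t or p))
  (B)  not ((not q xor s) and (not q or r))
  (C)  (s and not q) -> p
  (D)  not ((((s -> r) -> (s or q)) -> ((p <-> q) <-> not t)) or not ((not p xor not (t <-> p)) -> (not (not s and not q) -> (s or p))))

D

(A) disagrees with φ on (0,0,0,0,0) (formula → 1, table → 0); rule it out.
(B) disagrees with φ on (0,0,0,1,0) (formula → 1, table → 0); rule it out.
(C) disagrees with φ on (0,0,0,0,0) (formula → 1, table → 0); rule it out.
(D) is the remaining candidate, and it agrees with φ on all 32 inputs.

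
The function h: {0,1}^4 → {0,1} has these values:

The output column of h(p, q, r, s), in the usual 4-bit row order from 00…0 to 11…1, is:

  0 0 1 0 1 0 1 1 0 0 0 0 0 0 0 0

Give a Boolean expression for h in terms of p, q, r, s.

h(p, q, r, s) = (((((p' · q') · r) · s') + (((p' · q) · r') · s')) + (((p' · q) · r) · s')) + (((p' · q) · r) · s)

h=1 on 4 inputs: (0,0,1,0), (0,1,0,0), (0,1,1,0), (0,1,1,1). Reading each as a conjunction of literals (¬p·¬q·r·¬s, ¬p·q·¬r·¬s, ¬p·q·r·¬s, ¬p·q·r·s) and taking the OR gives the canonical DNF.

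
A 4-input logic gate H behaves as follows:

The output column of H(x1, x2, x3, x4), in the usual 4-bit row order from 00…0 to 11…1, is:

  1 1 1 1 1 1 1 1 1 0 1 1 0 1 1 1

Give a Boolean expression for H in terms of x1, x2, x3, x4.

H(x1, x2, x3, x4) = ¬((((x1 ∧ ¬x2) ∧ ¬x3) ∧ x4) ∨ (((x1 ∧ x2) ∧ ¬x3) ∧ ¬x4))

H is 0 on only 2 rows — (1,0,0,1), (1,1,0,0). Writing each as a minterm (x1·¬x2·¬x3·x4, x1·x2·¬x3·¬x4) and OR-ing them characterizes exactly where H=0, so H is the negation of that disjunction.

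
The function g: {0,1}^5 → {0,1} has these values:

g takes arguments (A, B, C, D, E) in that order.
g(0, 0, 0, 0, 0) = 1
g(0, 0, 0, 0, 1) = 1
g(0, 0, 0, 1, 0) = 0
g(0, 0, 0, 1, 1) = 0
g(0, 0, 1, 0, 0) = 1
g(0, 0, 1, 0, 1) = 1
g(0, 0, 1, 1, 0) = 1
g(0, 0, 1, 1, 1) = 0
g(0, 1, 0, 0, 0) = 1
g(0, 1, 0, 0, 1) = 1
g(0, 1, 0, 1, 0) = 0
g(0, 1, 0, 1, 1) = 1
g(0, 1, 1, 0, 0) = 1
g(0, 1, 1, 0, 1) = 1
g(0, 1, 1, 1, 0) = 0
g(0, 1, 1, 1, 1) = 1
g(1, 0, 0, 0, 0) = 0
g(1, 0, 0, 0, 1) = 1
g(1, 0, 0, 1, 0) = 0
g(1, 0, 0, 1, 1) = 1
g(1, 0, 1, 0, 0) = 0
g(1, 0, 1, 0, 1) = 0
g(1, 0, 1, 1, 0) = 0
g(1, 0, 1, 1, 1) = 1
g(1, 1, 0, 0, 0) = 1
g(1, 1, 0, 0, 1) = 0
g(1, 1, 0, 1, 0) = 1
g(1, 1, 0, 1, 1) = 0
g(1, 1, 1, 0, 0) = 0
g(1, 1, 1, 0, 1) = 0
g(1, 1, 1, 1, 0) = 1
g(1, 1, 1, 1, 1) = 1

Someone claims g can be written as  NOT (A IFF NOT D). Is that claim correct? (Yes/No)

No

Evaluate NOT (A IFF NOT D) on each row and compare to g:
  A=0, B=0, C=0, D=0, E=0: formula gives 1, g = 1 ✓
  A=0, B=0, C=0, D=0, E=1: formula gives 1, g = 1 ✓
  A=0, B=0, C=0, D=1, E=0: formula gives 0, g = 0 ✓
  A=0, B=0, C=0, D=1, E=1: formula gives 0, g = 0 ✓
  …
  A=0, B=0, C=1, D=1, E=0: formula gives 0, but g = 1 ✗
A single disagreement suffices: at (0,0,1,1,0) they differ, so the formula does not compute g.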